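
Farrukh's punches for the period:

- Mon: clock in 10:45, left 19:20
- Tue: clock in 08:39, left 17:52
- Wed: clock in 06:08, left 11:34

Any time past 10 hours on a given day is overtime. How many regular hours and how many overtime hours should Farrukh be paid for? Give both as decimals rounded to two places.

Mon: 10:45–19:20 = 8 h 35 min
Tue: 08:39–17:52 = 9 h 13 min
Wed: 06:08–11:34 = 5 h 26 min
Mon reg 8 h 35 min / OT 0 h 0 min; Tue reg 9 h 13 min / OT 0 h 0 min; Wed reg 5 h 26 min / OT 0 h 0 min.
Totals: regular 23 h 14 min, overtime 0 h 0 min.

Regular 23.23 hours, overtime 0.00 hours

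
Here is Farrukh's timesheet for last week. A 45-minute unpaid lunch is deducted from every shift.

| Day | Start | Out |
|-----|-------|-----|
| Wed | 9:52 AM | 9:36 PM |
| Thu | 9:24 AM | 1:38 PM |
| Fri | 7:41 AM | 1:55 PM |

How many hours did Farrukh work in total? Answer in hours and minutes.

Wed: 9:52 AM–9:36 PM = 11 h 44 min; less 45 min break → 10 h 59 min
Thu: 9:24 AM–1:38 PM = 4 h 14 min; less 45 min break → 3 h 29 min
Fri: 7:41 AM–1:55 PM = 6 h 14 min; less 45 min break → 5 h 29 min
Total: 10 h 59 min + 3 h 29 min + 5 h 29 min = 19 h 57 min.

19 h 57 min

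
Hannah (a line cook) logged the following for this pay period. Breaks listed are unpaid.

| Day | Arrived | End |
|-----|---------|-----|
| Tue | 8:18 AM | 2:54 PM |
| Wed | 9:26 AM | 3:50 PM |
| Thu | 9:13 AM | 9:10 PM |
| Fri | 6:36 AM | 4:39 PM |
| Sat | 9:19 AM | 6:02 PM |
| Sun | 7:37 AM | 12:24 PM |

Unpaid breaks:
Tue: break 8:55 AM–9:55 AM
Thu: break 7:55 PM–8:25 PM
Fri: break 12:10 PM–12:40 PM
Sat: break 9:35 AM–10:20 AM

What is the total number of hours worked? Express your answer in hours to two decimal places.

Tue: 8:18 AM–2:54 PM = 6 h 36 min; less 60 min break → 5 h 36 min
Wed: 9:26 AM–3:50 PM = 6 h 24 min
Thu: 9:13 AM–9:10 PM = 11 h 57 min; less 30 min break → 11 h 27 min
Fri: 6:36 AM–4:39 PM = 10 h 3 min; less 30 min break → 9 h 33 min
Sat: 9:19 AM–6:02 PM = 8 h 43 min; less 45 min break → 7 h 58 min
Sun: 7:37 AM–12:24 PM = 4 h 47 min
Total: 5 h 36 min + 6 h 24 min + 11 h 27 min + 9 h 33 min + 7 h 58 min + 4 h 47 min = 45 h 45 min.

45.75 hours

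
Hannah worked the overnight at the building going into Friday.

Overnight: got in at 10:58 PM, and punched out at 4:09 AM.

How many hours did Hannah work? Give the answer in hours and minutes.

Overnight: 10:58 PM → midnight = 1 h 2 min; midnight → 4:09 AM = 4 h 9 min; span 5 h 11 min

5 h 11 min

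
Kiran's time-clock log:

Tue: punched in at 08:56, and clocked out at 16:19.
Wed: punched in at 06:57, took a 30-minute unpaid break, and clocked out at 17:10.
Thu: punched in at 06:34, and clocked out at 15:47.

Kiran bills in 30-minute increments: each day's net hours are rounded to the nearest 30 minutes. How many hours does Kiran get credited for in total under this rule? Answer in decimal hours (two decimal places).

Tue: 08:56–16:19 = 7 h 23 min → rounds to 7 h 30 min
Wed: 06:57–17:10 = 10 h 13 min − 30 min = 9 h 43 min → rounds to 9 h 30 min
Thu: 06:34–15:47 = 9 h 13 min → rounds to 9 h 0 min
Total credited: 26 h 0 min.

26.00 hours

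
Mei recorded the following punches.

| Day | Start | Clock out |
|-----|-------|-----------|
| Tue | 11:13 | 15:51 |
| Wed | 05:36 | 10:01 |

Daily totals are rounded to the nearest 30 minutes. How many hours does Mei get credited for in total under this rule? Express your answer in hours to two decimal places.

Tue: 11:13–15:51 = 4 h 38 min → rounds to 4 h 30 min
Wed: 05:36–10:01 = 4 h 25 min → rounds to 4 h 30 min
Total credited: 9 h 0 min.

9.00 hours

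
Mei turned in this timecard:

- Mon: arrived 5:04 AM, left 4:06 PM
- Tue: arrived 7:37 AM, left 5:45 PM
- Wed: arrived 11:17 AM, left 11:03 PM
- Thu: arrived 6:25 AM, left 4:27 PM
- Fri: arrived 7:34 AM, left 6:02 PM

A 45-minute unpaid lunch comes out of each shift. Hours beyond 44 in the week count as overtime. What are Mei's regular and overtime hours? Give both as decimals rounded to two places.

Regular 44.00 hours, overtime 5.68 hours

Mon: 5:04 AM–4:06 PM = 11 h 2 min; less 45 min break → 10 h 17 min
Tue: 7:37 AM–5:45 PM = 10 h 8 min; less 45 min break → 9 h 23 min
Wed: 11:17 AM–11:03 PM = 11 h 46 min; less 45 min break → 11 h 1 min
Thu: 6:25 AM–4:27 PM = 10 h 2 min; less 45 min break → 9 h 17 min
Fri: 7:34 AM–6:02 PM = 10 h 28 min; less 45 min break → 9 h 43 min
Total worked: 49 h 41 min = 49.68 h.
Threshold 44 h → overtime 5 h 41 min, regular 44 h 0 min.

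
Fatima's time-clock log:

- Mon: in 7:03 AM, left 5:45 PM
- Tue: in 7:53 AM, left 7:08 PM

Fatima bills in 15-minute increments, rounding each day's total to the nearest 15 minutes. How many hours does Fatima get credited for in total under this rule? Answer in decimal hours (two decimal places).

Mon: 7:03 AM–5:45 PM = 10 h 42 min → rounds to 10 h 45 min
Tue: 7:53 AM–7:08 PM = 11 h 15 min → rounds to 11 h 15 min
Total credited: 22 h 0 min.

22.00 hours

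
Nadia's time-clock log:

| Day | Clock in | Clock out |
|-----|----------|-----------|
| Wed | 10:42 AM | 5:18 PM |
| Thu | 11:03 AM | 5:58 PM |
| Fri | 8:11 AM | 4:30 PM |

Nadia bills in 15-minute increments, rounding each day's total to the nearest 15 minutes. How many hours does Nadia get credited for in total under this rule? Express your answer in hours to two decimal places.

21.75 hours

Wed: 10:42 AM–5:18 PM = 6 h 36 min → rounds to 6 h 30 min
Thu: 11:03 AM–5:58 PM = 6 h 55 min → rounds to 7 h 0 min
Fri: 8:11 AM–4:30 PM = 8 h 19 min → rounds to 8 h 15 min
Total credited: 21 h 45 min.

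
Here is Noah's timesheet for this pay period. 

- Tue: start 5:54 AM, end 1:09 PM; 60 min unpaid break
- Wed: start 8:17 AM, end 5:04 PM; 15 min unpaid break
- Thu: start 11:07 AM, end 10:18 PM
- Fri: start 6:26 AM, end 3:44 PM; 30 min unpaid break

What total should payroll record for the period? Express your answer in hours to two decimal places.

Tue: 5:54 AM–1:09 PM = 7 h 15 min; less 60 min break → 6 h 15 min
Wed: 8:17 AM–5:04 PM = 8 h 47 min; less 15 min break → 8 h 32 min
Thu: 11:07 AM–10:18 PM = 11 h 11 min
Fri: 6:26 AM–3:44 PM = 9 h 18 min; less 30 min break → 8 h 48 min
Total: 6 h 15 min + 8 h 32 min + 11 h 11 min + 8 h 48 min = 34 h 46 min.

34.77 hours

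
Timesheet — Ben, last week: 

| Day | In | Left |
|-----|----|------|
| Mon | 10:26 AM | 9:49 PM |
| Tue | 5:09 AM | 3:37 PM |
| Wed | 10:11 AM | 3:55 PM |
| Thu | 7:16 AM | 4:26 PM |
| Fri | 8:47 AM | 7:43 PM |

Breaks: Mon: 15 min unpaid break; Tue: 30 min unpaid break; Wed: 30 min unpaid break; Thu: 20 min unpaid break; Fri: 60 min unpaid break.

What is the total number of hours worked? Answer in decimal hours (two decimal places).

45.10 hours

Mon: 10:26 AM–9:49 PM = 11 h 23 min; less 15 min break → 11 h 8 min
Tue: 5:09 AM–3:37 PM = 10 h 28 min; less 30 min break → 9 h 58 min
Wed: 10:11 AM–3:55 PM = 5 h 44 min; less 30 min break → 5 h 14 min
Thu: 7:16 AM–4:26 PM = 9 h 10 min; less 20 min break → 8 h 50 min
Fri: 8:47 AM–7:43 PM = 10 h 56 min; less 60 min break → 9 h 56 min
Total: 11 h 8 min + 9 h 58 min + 5 h 14 min + 8 h 50 min + 9 h 56 min = 45 h 6 min.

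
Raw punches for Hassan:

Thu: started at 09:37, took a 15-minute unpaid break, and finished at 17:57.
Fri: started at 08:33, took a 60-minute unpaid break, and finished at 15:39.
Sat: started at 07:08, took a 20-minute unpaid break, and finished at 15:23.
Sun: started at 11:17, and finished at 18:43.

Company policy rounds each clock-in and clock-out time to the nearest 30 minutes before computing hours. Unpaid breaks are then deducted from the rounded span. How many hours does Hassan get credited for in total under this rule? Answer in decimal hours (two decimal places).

Thu: in 09:37→09:30, out 17:57→18:00; 8 h 30 min − 15 min = 8 h 15 min
Fri: in 08:33→08:30, out 15:39→15:30; 7 h 0 min − 60 min = 6 h 0 min
Sat: in 07:08→07:00, out 15:23→15:30; 8 h 30 min − 20 min = 8 h 10 min
Sun: in 11:17→11:30, out 18:43→18:30; 7 h 0 min
Total credited: 29 h 25 min.

29.42 hours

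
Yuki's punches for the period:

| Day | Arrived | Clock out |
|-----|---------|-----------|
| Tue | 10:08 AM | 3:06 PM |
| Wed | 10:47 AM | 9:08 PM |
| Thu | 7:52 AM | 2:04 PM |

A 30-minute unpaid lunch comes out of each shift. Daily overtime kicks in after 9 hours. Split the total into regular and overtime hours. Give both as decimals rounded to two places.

Tue: 10:08 AM–3:06 PM = 4 h 58 min; less 30 min break → 4 h 28 min
Wed: 10:47 AM–9:08 PM = 10 h 21 min; less 30 min break → 9 h 51 min
Thu: 7:52 AM–2:04 PM = 6 h 12 min; less 30 min break → 5 h 42 min
Tue reg 4 h 28 min / OT 0 h 0 min; Wed reg 9 h 0 min / OT 0 h 51 min; Thu reg 5 h 42 min / OT 0 h 0 min.
Totals: regular 19 h 10 min, overtime 0 h 51 min.

Regular 19.17 hours, overtime 0.85 hours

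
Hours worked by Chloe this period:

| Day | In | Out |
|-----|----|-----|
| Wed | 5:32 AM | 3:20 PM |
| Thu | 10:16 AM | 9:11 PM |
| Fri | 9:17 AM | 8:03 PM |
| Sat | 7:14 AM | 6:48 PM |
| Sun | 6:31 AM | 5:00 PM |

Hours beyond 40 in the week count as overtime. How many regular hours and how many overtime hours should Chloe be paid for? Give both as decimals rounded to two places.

Wed: 5:32 AM–3:20 PM = 9 h 48 min
Thu: 10:16 AM–9:11 PM = 10 h 55 min
Fri: 9:17 AM–8:03 PM = 10 h 46 min
Sat: 7:14 AM–6:48 PM = 11 h 34 min
Sun: 6:31 AM–5:00 PM = 10 h 29 min
Total worked: 53 h 32 min = 53.53 h.
Threshold 40 h → overtime 13 h 32 min, regular 40 h 0 min.

Regular 40.00 hours, overtime 13.53 hours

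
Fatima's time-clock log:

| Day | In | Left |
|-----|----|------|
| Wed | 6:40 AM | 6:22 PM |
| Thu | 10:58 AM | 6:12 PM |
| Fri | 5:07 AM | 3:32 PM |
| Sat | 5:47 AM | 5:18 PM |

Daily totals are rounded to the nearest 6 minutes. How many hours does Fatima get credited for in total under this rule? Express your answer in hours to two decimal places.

40.80 hours

Wed: 6:40 AM–6:22 PM = 11 h 42 min → rounds to 11 h 42 min
Thu: 10:58 AM–6:12 PM = 7 h 14 min → rounds to 7 h 12 min
Fri: 5:07 AM–3:32 PM = 10 h 25 min → rounds to 10 h 24 min
Sat: 5:47 AM–5:18 PM = 11 h 31 min → rounds to 11 h 30 min
Total credited: 40 h 48 min.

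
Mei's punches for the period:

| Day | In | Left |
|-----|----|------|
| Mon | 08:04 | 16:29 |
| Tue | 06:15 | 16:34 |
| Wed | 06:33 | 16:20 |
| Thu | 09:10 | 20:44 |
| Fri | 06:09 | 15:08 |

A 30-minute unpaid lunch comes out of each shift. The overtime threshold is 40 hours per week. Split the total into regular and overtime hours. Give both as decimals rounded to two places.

Mon: 08:04–16:29 = 8 h 25 min; less 30 min break → 7 h 55 min
Tue: 06:15–16:34 = 10 h 19 min; less 30 min break → 9 h 49 min
Wed: 06:33–16:20 = 9 h 47 min; less 30 min break → 9 h 17 min
Thu: 09:10–20:44 = 11 h 34 min; less 30 min break → 11 h 4 min
Fri: 06:09–15:08 = 8 h 59 min; less 30 min break → 8 h 29 min
Total worked: 46 h 34 min = 46.57 h.
Threshold 40 h → overtime 6 h 34 min, regular 40 h 0 min.

Regular 40.00 hours, overtime 6.57 hours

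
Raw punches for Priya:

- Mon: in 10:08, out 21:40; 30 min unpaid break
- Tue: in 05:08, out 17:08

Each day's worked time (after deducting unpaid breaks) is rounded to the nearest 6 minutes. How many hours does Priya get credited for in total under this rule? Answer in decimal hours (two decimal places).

Mon: 10:08–21:40 = 11 h 32 min − 30 min = 11 h 2 min → rounds to 11 h 0 min
Tue: 05:08–17:08 = 12 h 0 min → rounds to 12 h 0 min
Total credited: 23 h 0 min.

23.00 hours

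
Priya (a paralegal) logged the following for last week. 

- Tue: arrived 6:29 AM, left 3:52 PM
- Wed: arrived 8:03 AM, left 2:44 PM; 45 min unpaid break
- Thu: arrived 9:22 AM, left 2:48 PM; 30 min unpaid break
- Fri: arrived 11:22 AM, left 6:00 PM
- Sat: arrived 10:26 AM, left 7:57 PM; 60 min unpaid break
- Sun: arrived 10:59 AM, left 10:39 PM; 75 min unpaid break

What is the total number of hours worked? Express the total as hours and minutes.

45 h 49 min

Tue: 6:29 AM–3:52 PM = 9 h 23 min
Wed: 8:03 AM–2:44 PM = 6 h 41 min; less 45 min break → 5 h 56 min
Thu: 9:22 AM–2:48 PM = 5 h 26 min; less 30 min break → 4 h 56 min
Fri: 11:22 AM–6:00 PM = 6 h 38 min
Sat: 10:26 AM–7:57 PM = 9 h 31 min; less 60 min break → 8 h 31 min
Sun: 10:59 AM–10:39 PM = 11 h 40 min; less 75 min break → 10 h 25 min
Total: 9 h 23 min + 5 h 56 min + 4 h 56 min + 6 h 38 min + 8 h 31 min + 10 h 25 min = 45 h 49 min.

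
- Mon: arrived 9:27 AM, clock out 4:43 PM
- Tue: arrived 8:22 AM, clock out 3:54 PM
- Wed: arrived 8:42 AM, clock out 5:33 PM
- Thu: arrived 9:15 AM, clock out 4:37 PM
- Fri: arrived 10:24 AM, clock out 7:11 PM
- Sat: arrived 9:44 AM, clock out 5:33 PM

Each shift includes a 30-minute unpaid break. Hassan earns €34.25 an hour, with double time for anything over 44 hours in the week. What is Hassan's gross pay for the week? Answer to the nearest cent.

Mon: 9:27 AM–4:43 PM = 7 h 16 min; less 30 min break → 6 h 46 min
Tue: 8:22 AM–3:54 PM = 7 h 32 min; less 30 min break → 7 h 2 min
Wed: 8:42 AM–5:33 PM = 8 h 51 min; less 30 min break → 8 h 21 min
Thu: 9:15 AM–4:37 PM = 7 h 22 min; less 30 min break → 6 h 52 min
Fri: 10:24 AM–7:11 PM = 8 h 47 min; less 30 min break → 8 h 17 min
Sat: 9:44 AM–5:33 PM = 7 h 49 min; less 30 min break → 7 h 19 min
Total worked: 44 h 37 min = 2677 min.
Regular 44 h 0 min = 2640 min at €34.25/h; overtime 0 h 37 min = 37 min at €68.50/h.
Pay = (2640 × €34.25 + 37 × €68.50) ÷ 60 = €1549.24.

€1549.24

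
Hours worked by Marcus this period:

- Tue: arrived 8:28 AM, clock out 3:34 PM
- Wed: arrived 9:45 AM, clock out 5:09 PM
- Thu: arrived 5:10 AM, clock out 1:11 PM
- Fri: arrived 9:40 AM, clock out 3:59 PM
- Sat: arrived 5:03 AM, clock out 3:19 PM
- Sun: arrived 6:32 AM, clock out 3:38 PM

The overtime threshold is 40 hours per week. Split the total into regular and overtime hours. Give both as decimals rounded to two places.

Regular 40.00 hours, overtime 8.20 hours

Tue: 8:28 AM–3:34 PM = 7 h 6 min
Wed: 9:45 AM–5:09 PM = 7 h 24 min
Thu: 5:10 AM–1:11 PM = 8 h 1 min
Fri: 9:40 AM–3:59 PM = 6 h 19 min
Sat: 5:03 AM–3:19 PM = 10 h 16 min
Sun: 6:32 AM–3:38 PM = 9 h 6 min
Total worked: 48 h 12 min = 48.20 h.
Threshold 40 h → overtime 8 h 12 min, regular 40 h 0 min.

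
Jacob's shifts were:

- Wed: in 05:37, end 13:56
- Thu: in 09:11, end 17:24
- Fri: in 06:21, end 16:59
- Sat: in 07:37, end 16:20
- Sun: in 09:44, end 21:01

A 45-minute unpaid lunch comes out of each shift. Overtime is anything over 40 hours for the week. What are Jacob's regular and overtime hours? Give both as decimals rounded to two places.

Regular 40.00 hours, overtime 3.42 hours

Wed: 05:37–13:56 = 8 h 19 min; less 45 min break → 7 h 34 min
Thu: 09:11–17:24 = 8 h 13 min; less 45 min break → 7 h 28 min
Fri: 06:21–16:59 = 10 h 38 min; less 45 min break → 9 h 53 min
Sat: 07:37–16:20 = 8 h 43 min; less 45 min break → 7 h 58 min
Sun: 09:44–21:01 = 11 h 17 min; less 45 min break → 10 h 32 min
Total worked: 43 h 25 min = 43.42 h.
Threshold 40 h → overtime 3 h 25 min, regular 40 h 0 min.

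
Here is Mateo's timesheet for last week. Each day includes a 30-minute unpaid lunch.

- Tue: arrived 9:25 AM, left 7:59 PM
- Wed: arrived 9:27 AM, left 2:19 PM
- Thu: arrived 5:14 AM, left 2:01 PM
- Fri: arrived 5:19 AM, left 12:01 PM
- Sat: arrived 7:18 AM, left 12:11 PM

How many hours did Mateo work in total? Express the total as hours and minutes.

Tue: 9:25 AM–7:59 PM = 10 h 34 min; less 30 min break → 10 h 4 min
Wed: 9:27 AM–2:19 PM = 4 h 52 min; less 30 min break → 4 h 22 min
Thu: 5:14 AM–2:01 PM = 8 h 47 min; less 30 min break → 8 h 17 min
Fri: 5:19 AM–12:01 PM = 6 h 42 min; less 30 min break → 6 h 12 min
Sat: 7:18 AM–12:11 PM = 4 h 53 min; less 30 min break → 4 h 23 min
Total: 10 h 4 min + 4 h 22 min + 8 h 17 min + 6 h 12 min + 4 h 23 min = 33 h 18 min.

33 h 18 min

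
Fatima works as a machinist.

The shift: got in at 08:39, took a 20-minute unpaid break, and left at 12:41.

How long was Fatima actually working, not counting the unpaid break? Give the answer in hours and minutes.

The shift: 08:39–12:41 = 4 h 2 min; less 20 min break → 3 h 42 min

3 h 42 min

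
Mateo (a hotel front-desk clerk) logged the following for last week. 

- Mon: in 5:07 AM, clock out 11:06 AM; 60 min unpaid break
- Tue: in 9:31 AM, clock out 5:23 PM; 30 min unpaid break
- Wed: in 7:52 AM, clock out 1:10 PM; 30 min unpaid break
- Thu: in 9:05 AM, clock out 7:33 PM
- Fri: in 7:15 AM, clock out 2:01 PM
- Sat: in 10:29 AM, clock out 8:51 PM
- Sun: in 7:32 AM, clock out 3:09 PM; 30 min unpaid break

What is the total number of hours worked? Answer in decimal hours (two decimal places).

Mon: 5:07 AM–11:06 AM = 5 h 59 min; less 60 min break → 4 h 59 min
Tue: 9:31 AM–5:23 PM = 7 h 52 min; less 30 min break → 7 h 22 min
Wed: 7:52 AM–1:10 PM = 5 h 18 min; less 30 min break → 4 h 48 min
Thu: 9:05 AM–7:33 PM = 10 h 28 min
Fri: 7:15 AM–2:01 PM = 6 h 46 min
Sat: 10:29 AM–8:51 PM = 10 h 22 min
Sun: 7:32 AM–3:09 PM = 7 h 37 min; less 30 min break → 7 h 7 min
Total: 4 h 59 min + 7 h 22 min + 4 h 48 min + 10 h 28 min + 6 h 46 min + 10 h 22 min + 7 h 7 min = 51 h 52 min.

51.87 hours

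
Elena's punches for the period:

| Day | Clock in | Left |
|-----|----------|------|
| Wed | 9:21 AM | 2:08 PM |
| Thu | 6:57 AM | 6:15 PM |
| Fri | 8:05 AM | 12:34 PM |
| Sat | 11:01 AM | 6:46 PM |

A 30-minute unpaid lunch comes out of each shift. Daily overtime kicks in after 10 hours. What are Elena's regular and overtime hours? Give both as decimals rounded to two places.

Regular 25.52 hours, overtime 0.80 hours

Wed: 9:21 AM–2:08 PM = 4 h 47 min; less 30 min break → 4 h 17 min
Thu: 6:57 AM–6:15 PM = 11 h 18 min; less 30 min break → 10 h 48 min
Fri: 8:05 AM–12:34 PM = 4 h 29 min; less 30 min break → 3 h 59 min
Sat: 11:01 AM–6:46 PM = 7 h 45 min; less 30 min break → 7 h 15 min
Wed reg 4 h 17 min / OT 0 h 0 min; Thu reg 10 h 0 min / OT 0 h 48 min; Fri reg 3 h 59 min / OT 0 h 0 min; Sat reg 7 h 15 min / OT 0 h 0 min.
Totals: regular 25 h 31 min, overtime 0 h 48 min.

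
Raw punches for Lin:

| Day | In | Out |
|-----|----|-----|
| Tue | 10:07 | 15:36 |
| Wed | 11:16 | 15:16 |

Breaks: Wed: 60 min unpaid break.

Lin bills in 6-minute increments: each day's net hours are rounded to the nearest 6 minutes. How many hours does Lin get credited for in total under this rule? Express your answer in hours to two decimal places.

Tue: 10:07–15:36 = 5 h 29 min → rounds to 5 h 30 min
Wed: 11:16–15:16 = 4 h 0 min − 60 min = 3 h 0 min → rounds to 3 h 0 min
Total credited: 8 h 30 min.

8.50 hours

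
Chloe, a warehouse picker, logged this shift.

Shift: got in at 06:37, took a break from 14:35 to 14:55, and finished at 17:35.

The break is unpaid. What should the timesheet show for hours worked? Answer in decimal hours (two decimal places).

10.63 hours

Shift: 06:37–17:35 = 10 h 58 min; less 20 min break → 10 h 38 min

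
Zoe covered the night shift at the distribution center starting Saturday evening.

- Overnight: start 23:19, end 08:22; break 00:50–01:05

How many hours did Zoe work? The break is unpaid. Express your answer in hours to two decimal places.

Overnight: 23:19 → midnight = 0 h 41 min; midnight → 08:22 = 8 h 22 min; span 9 h 3 min; less 15 min break → 8 h 48 min

8.80 hours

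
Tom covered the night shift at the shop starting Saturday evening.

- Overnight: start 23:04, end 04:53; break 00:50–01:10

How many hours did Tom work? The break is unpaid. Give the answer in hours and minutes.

5 h 29 min

Overnight: 23:04 → midnight = 0 h 56 min; midnight → 04:53 = 4 h 53 min; span 5 h 49 min; less 20 min break → 5 h 29 min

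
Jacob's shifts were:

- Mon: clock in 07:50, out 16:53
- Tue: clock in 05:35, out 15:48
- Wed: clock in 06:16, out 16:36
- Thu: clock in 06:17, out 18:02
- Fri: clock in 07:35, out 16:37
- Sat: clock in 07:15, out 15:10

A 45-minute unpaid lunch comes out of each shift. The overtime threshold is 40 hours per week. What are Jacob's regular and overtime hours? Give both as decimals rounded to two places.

Regular 40.00 hours, overtime 13.80 hours

Mon: 07:50–16:53 = 9 h 3 min; less 45 min break → 8 h 18 min
Tue: 05:35–15:48 = 10 h 13 min; less 45 min break → 9 h 28 min
Wed: 06:16–16:36 = 10 h 20 min; less 45 min break → 9 h 35 min
Thu: 06:17–18:02 = 11 h 45 min; less 45 min break → 11 h 0 min
Fri: 07:35–16:37 = 9 h 2 min; less 45 min break → 8 h 17 min
Sat: 07:15–15:10 = 7 h 55 min; less 45 min break → 7 h 10 min
Total worked: 53 h 48 min = 53.80 h.
Threshold 40 h → overtime 13 h 48 min, regular 40 h 0 min.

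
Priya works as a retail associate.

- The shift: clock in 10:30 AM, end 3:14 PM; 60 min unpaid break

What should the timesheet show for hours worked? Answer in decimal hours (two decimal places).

3.73 hours

The shift: 10:30 AM–3:14 PM = 4 h 44 min; less 60 min break → 3 h 44 min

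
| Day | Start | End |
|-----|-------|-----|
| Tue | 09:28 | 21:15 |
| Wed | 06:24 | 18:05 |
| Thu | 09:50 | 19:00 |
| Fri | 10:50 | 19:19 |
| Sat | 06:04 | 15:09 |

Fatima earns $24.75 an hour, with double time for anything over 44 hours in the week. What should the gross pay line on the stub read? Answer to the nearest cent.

$1395.90

Tue: 09:28–21:15 = 11 h 47 min
Wed: 06:24–18:05 = 11 h 41 min
Thu: 09:50–19:00 = 9 h 10 min
Fri: 10:50–19:19 = 8 h 29 min
Sat: 06:04–15:09 = 9 h 5 min
Total worked: 50 h 12 min = 3012 min.
Regular 44 h 0 min = 2640 min at $24.75/h; overtime 6 h 12 min = 372 min at $49.50/h.
Pay = (2640 × $24.75 + 372 × $49.50) ÷ 60 = $1395.90.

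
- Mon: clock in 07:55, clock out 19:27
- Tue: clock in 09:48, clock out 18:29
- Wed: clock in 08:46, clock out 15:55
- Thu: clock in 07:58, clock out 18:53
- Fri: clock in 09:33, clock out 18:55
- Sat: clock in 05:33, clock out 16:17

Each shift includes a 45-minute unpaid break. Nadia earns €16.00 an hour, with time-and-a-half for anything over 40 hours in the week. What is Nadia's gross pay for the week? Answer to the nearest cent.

€973.20

Mon: 07:55–19:27 = 11 h 32 min; less 45 min break → 10 h 47 min
Tue: 09:48–18:29 = 8 h 41 min; less 45 min break → 7 h 56 min
Wed: 08:46–15:55 = 7 h 9 min; less 45 min break → 6 h 24 min
Thu: 07:58–18:53 = 10 h 55 min; less 45 min break → 10 h 10 min
Fri: 09:33–18:55 = 9 h 22 min; less 45 min break → 8 h 37 min
Sat: 05:33–16:17 = 10 h 44 min; less 45 min break → 9 h 59 min
Total worked: 53 h 53 min = 3233 min.
Regular 40 h 0 min = 2400 min at €16.00/h; overtime 13 h 53 min = 833 min at €24.00/h.
Pay = (2400 × €16.00 + 833 × €24.00) ÷ 60 = €973.20.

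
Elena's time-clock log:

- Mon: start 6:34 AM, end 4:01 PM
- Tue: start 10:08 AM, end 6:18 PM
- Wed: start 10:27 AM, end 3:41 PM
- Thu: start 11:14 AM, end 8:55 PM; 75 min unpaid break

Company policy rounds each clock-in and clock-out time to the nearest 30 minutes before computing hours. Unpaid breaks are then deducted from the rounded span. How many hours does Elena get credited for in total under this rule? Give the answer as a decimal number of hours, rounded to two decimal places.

Mon: in 6:34 AM→6:30 AM, out 4:01 PM→4:00 PM; 9 h 30 min
Tue: in 10:08 AM→10:00 AM, out 6:18 PM→6:30 PM; 8 h 30 min
Wed: in 10:27 AM→10:30 AM, out 3:41 PM→3:30 PM; 5 h 0 min
Thu: in 11:14 AM→11:00 AM, out 8:55 PM→9:00 PM; 10 h 0 min − 75 min = 8 h 45 min
Total credited: 31 h 45 min.

31.75 hours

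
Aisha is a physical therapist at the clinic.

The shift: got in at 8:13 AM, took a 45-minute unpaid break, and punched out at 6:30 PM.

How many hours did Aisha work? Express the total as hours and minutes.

9 h 32 min

The shift: 8:13 AM–6:30 PM = 10 h 17 min; less 45 min break → 9 h 32 min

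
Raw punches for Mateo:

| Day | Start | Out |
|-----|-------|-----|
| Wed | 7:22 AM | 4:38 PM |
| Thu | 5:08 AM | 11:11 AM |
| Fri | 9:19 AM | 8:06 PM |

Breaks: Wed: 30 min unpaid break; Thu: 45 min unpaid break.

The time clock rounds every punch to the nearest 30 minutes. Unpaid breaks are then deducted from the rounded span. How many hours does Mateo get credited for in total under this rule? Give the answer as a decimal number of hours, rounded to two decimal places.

24.25 hours

Wed: in 7:22 AM→7:30 AM, out 4:38 PM→4:30 PM; 9 h 0 min − 30 min = 8 h 30 min
Thu: in 5:08 AM→5:00 AM, out 11:11 AM→11:00 AM; 6 h 0 min − 45 min = 5 h 15 min
Fri: in 9:19 AM→9:30 AM, out 8:06 PM→8:00 PM; 10 h 30 min
Total credited: 24 h 15 min.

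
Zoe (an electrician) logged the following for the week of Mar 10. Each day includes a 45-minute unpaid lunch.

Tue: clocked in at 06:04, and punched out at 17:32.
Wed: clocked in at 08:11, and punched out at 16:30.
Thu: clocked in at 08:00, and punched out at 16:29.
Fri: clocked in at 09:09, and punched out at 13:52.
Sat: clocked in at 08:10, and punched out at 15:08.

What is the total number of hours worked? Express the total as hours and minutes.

Tue: 06:04–17:32 = 11 h 28 min; less 45 min break → 10 h 43 min
Wed: 08:11–16:30 = 8 h 19 min; less 45 min break → 7 h 34 min
Thu: 08:00–16:29 = 8 h 29 min; less 45 min break → 7 h 44 min
Fri: 09:09–13:52 = 4 h 43 min; less 45 min break → 3 h 58 min
Sat: 08:10–15:08 = 6 h 58 min; less 45 min break → 6 h 13 min
Total: 10 h 43 min + 7 h 34 min + 7 h 44 min + 3 h 58 min + 6 h 13 min = 36 h 12 min.

36 h 12 min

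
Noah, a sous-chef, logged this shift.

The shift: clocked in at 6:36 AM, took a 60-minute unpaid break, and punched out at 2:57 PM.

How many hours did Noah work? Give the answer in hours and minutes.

The shift: 6:36 AM–2:57 PM = 8 h 21 min; less 60 min break → 7 h 21 min

7 h 21 min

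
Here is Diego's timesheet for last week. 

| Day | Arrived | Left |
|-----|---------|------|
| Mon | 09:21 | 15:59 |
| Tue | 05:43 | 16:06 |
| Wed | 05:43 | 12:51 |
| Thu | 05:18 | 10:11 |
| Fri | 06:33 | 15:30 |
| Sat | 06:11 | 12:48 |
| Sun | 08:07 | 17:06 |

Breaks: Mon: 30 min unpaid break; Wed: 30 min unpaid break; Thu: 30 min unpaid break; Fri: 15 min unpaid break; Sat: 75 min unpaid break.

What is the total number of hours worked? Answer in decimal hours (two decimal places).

Mon: 09:21–15:59 = 6 h 38 min; less 30 min break → 6 h 8 min
Tue: 05:43–16:06 = 10 h 23 min
Wed: 05:43–12:51 = 7 h 8 min; less 30 min break → 6 h 38 min
Thu: 05:18–10:11 = 4 h 53 min; less 30 min break → 4 h 23 min
Fri: 06:33–15:30 = 8 h 57 min; less 15 min break → 8 h 42 min
Sat: 06:11–12:48 = 6 h 37 min; less 75 min break → 5 h 22 min
Sun: 08:07–17:06 = 8 h 59 min
Total: 6 h 8 min + 10 h 23 min + 6 h 38 min + 4 h 23 min + 8 h 42 min + 5 h 22 min + 8 h 59 min = 50 h 35 min.

50.58 hours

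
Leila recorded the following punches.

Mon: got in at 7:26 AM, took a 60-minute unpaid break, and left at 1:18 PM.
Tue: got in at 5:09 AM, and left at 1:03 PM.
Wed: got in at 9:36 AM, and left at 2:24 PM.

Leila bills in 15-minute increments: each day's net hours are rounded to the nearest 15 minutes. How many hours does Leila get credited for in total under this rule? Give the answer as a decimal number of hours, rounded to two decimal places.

17.50 hours

Mon: 7:26 AM–1:18 PM = 5 h 52 min − 60 min = 4 h 52 min → rounds to 4 h 45 min
Tue: 5:09 AM–1:03 PM = 7 h 54 min → rounds to 8 h 0 min
Wed: 9:36 AM–2:24 PM = 4 h 48 min → rounds to 4 h 45 min
Total credited: 17 h 30 min.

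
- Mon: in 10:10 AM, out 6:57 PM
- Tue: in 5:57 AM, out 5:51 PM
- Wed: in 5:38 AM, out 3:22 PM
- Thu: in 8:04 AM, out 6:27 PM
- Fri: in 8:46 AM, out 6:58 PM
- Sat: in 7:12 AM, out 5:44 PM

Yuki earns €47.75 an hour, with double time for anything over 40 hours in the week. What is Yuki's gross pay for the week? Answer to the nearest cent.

Mon: 10:10 AM–6:57 PM = 8 h 47 min
Tue: 5:57 AM–5:51 PM = 11 h 54 min
Wed: 5:38 AM–3:22 PM = 9 h 44 min
Thu: 8:04 AM–6:27 PM = 10 h 23 min
Fri: 8:46 AM–6:58 PM = 10 h 12 min
Sat: 7:12 AM–5:44 PM = 10 h 32 min
Total worked: 61 h 32 min = 3692 min.
Regular 40 h 0 min = 2400 min at €47.75/h; overtime 21 h 32 min = 1292 min at €95.50/h.
Pay = (2400 × €47.75 + 1292 × €95.50) ÷ 60 = €3966.43.

€3966.43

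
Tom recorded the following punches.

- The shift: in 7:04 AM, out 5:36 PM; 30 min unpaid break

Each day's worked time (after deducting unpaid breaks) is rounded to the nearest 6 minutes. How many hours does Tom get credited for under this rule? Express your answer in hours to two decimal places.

10.00 hours

The shift: 7:04 AM–5:36 PM = 10 h 32 min − 30 min = 10 h 2 min → rounds to 10 h 0 min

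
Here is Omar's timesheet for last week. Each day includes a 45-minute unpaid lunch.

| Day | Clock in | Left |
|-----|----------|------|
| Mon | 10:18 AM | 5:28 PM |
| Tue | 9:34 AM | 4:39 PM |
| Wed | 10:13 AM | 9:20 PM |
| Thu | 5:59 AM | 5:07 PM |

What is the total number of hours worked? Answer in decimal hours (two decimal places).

Mon: 10:18 AM–5:28 PM = 7 h 10 min; less 45 min break → 6 h 25 min
Tue: 9:34 AM–4:39 PM = 7 h 5 min; less 45 min break → 6 h 20 min
Wed: 10:13 AM–9:20 PM = 11 h 7 min; less 45 min break → 10 h 22 min
Thu: 5:59 AM–5:07 PM = 11 h 8 min; less 45 min break → 10 h 23 min
Total: 6 h 25 min + 6 h 20 min + 10 h 22 min + 10 h 23 min = 33 h 30 min.

33.50 hours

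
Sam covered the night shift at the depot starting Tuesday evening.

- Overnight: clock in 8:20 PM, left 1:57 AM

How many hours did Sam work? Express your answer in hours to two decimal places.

Overnight: 8:20 PM → midnight = 3 h 40 min; midnight → 1:57 AM = 1 h 57 min; span 5 h 37 min

5.62 hours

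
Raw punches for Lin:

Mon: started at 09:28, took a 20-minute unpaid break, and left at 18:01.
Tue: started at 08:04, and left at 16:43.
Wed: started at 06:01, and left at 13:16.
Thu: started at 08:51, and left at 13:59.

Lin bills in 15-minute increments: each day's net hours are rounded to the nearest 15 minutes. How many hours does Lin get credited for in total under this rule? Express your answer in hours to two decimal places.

29.50 hours

Mon: 09:28–18:01 = 8 h 33 min − 20 min = 8 h 13 min → rounds to 8 h 15 min
Tue: 08:04–16:43 = 8 h 39 min → rounds to 8 h 45 min
Wed: 06:01–13:16 = 7 h 15 min → rounds to 7 h 15 min
Thu: 08:51–13:59 = 5 h 8 min → rounds to 5 h 15 min
Total credited: 29 h 30 min.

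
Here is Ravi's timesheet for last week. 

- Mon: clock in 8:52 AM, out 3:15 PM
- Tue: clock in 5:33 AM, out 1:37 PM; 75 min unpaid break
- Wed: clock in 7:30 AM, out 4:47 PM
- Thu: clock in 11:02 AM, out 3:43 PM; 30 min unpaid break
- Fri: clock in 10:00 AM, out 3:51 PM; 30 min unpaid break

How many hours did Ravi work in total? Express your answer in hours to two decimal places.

Mon: 8:52 AM–3:15 PM = 6 h 23 min
Tue: 5:33 AM–1:37 PM = 8 h 4 min; less 75 min break → 6 h 49 min
Wed: 7:30 AM–4:47 PM = 9 h 17 min
Thu: 11:02 AM–3:43 PM = 4 h 41 min; less 30 min break → 4 h 11 min
Fri: 10:00 AM–3:51 PM = 5 h 51 min; less 30 min break → 5 h 21 min
Total: 6 h 23 min + 6 h 49 min + 9 h 17 min + 4 h 11 min + 5 h 21 min = 32 h 1 min.

32.02 hours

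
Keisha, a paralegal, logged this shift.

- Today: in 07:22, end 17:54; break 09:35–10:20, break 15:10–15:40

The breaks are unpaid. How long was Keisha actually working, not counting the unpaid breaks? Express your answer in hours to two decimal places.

9.28 hours

Today: 07:22–17:54 = 10 h 32 min; less 75 min break → 9 h 17 min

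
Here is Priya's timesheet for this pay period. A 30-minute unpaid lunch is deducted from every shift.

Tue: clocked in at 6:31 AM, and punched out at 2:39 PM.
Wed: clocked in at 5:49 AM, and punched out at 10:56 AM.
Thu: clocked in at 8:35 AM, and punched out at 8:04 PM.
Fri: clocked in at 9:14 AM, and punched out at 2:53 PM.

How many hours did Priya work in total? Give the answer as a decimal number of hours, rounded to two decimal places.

28.38 hours

Tue: 6:31 AM–2:39 PM = 8 h 8 min; less 30 min break → 7 h 38 min
Wed: 5:49 AM–10:56 AM = 5 h 7 min; less 30 min break → 4 h 37 min
Thu: 8:35 AM–8:04 PM = 11 h 29 min; less 30 min break → 10 h 59 min
Fri: 9:14 AM–2:53 PM = 5 h 39 min; less 30 min break → 5 h 9 min
Total: 7 h 38 min + 4 h 37 min + 10 h 59 min + 5 h 9 min = 28 h 23 min.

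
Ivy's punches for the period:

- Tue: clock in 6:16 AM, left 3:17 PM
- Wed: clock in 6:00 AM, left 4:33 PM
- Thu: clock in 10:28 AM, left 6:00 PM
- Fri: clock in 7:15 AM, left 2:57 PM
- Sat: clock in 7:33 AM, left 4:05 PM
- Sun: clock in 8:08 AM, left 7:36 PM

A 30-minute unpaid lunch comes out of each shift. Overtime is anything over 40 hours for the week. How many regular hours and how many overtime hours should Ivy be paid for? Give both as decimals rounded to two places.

Tue: 6:16 AM–3:17 PM = 9 h 1 min; less 30 min break → 8 h 31 min
Wed: 6:00 AM–4:33 PM = 10 h 33 min; less 30 min break → 10 h 3 min
Thu: 10:28 AM–6:00 PM = 7 h 32 min; less 30 min break → 7 h 2 min
Fri: 7:15 AM–2:57 PM = 7 h 42 min; less 30 min break → 7 h 12 min
Sat: 7:33 AM–4:05 PM = 8 h 32 min; less 30 min break → 8 h 2 min
Sun: 8:08 AM–7:36 PM = 11 h 28 min; less 30 min break → 10 h 58 min
Total worked: 51 h 48 min = 51.80 h.
Threshold 40 h → overtime 11 h 48 min, regular 40 h 0 min.

Regular 40.00 hours, overtime 11.80 hours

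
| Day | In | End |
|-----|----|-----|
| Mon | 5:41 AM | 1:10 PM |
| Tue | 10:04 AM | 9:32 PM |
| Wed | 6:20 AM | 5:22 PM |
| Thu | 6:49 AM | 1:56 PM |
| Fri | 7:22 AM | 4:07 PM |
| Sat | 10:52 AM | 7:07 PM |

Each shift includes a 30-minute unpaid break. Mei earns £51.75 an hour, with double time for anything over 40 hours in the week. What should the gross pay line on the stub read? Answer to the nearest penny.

Mon: 5:41 AM–1:10 PM = 7 h 29 min; less 30 min break → 6 h 59 min
Tue: 10:04 AM–9:32 PM = 11 h 28 min; less 30 min break → 10 h 58 min
Wed: 6:20 AM–5:22 PM = 11 h 2 min; less 30 min break → 10 h 32 min
Thu: 6:49 AM–1:56 PM = 7 h 7 min; less 30 min break → 6 h 37 min
Fri: 7:22 AM–4:07 PM = 8 h 45 min; less 30 min break → 8 h 15 min
Sat: 10:52 AM–7:07 PM = 8 h 15 min; less 30 min break → 7 h 45 min
Total worked: 51 h 6 min = 3066 min.
Regular 40 h 0 min = 2400 min at £51.75/h; overtime 11 h 6 min = 666 min at £103.50/h.
Pay = (2400 × £51.75 + 666 × £103.50) ÷ 60 = £3218.85.

£3218.85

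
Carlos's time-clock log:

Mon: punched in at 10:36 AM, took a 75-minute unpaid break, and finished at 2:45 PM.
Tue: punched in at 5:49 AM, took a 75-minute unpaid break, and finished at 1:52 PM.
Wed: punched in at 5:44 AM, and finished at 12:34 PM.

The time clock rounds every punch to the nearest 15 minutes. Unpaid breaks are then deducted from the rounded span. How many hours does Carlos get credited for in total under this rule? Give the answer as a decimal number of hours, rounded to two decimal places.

Mon: in 10:36 AM→10:30 AM, out 2:45 PM→2:45 PM; 4 h 15 min − 75 min = 3 h 0 min
Tue: in 5:49 AM→5:45 AM, out 1:52 PM→1:45 PM; 8 h 0 min − 75 min = 6 h 45 min
Wed: in 5:44 AM→5:45 AM, out 12:34 PM→12:30 PM; 6 h 45 min
Total credited: 16 h 30 min.

16.50 hours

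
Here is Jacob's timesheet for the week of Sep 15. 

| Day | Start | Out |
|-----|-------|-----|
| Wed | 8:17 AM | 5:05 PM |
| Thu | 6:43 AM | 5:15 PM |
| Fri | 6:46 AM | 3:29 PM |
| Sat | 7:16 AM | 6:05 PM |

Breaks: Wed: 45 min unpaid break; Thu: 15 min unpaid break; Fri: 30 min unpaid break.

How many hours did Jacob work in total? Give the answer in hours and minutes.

37 h 22 min

Wed: 8:17 AM–5:05 PM = 8 h 48 min; less 45 min break → 8 h 3 min
Thu: 6:43 AM–5:15 PM = 10 h 32 min; less 15 min break → 10 h 17 min
Fri: 6:46 AM–3:29 PM = 8 h 43 min; less 30 min break → 8 h 13 min
Sat: 7:16 AM–6:05 PM = 10 h 49 min
Total: 8 h 3 min + 10 h 17 min + 8 h 13 min + 10 h 49 min = 37 h 22 min.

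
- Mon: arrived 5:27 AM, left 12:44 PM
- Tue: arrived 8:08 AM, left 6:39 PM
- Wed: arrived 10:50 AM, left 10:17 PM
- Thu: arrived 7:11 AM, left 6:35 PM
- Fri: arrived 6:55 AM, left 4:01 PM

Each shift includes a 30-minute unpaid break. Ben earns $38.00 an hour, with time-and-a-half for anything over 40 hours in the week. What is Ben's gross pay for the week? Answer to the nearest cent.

Mon: 5:27 AM–12:44 PM = 7 h 17 min; less 30 min break → 6 h 47 min
Tue: 8:08 AM–6:39 PM = 10 h 31 min; less 30 min break → 10 h 1 min
Wed: 10:50 AM–10:17 PM = 11 h 27 min; less 30 min break → 10 h 57 min
Thu: 7:11 AM–6:35 PM = 11 h 24 min; less 30 min break → 10 h 54 min
Fri: 6:55 AM–4:01 PM = 9 h 6 min; less 30 min break → 8 h 36 min
Total worked: 47 h 15 min = 2835 min.
Regular 40 h 0 min = 2400 min at $38.00/h; overtime 7 h 15 min = 435 min at $57.00/h.
Pay = (2400 × $38.00 + 435 × $57.00) ÷ 60 = $1933.25.

$1933.25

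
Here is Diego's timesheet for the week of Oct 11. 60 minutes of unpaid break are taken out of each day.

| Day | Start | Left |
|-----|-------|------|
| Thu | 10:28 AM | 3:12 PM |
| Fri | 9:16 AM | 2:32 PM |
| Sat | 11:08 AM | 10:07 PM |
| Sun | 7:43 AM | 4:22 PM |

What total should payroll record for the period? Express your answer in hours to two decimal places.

Thu: 10:28 AM–3:12 PM = 4 h 44 min; less 60 min break → 3 h 44 min
Fri: 9:16 AM–2:32 PM = 5 h 16 min; less 60 min break → 4 h 16 min
Sat: 11:08 AM–10:07 PM = 10 h 59 min; less 60 min break → 9 h 59 min
Sun: 7:43 AM–4:22 PM = 8 h 39 min; less 60 min break → 7 h 39 min
Total: 3 h 44 min + 4 h 16 min + 9 h 59 min + 7 h 39 min = 25 h 38 min.

25.63 hours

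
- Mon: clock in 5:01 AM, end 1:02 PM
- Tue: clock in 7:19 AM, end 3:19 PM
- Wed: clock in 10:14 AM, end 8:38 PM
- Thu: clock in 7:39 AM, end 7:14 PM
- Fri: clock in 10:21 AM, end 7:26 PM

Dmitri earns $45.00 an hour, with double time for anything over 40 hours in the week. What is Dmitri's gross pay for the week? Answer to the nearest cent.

Mon: 5:01 AM–1:02 PM = 8 h 1 min
Tue: 7:19 AM–3:19 PM = 8 h 0 min
Wed: 10:14 AM–8:38 PM = 10 h 24 min
Thu: 7:39 AM–7:14 PM = 11 h 35 min
Fri: 10:21 AM–7:26 PM = 9 h 5 min
Total worked: 47 h 5 min = 2825 min.
Regular 40 h 0 min = 2400 min at $45.00/h; overtime 7 h 5 min = 425 min at $90.00/h.
Pay = (2400 × $45.00 + 425 × $90.00) ÷ 60 = $2437.50.

$2437.50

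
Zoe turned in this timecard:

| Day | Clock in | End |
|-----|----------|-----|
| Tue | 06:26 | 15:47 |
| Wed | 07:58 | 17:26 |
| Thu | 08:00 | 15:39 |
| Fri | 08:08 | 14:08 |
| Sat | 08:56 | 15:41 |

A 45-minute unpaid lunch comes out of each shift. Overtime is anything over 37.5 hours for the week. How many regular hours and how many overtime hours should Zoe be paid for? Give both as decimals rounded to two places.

Tue: 06:26–15:47 = 9 h 21 min; less 45 min break → 8 h 36 min
Wed: 07:58–17:26 = 9 h 28 min; less 45 min break → 8 h 43 min
Thu: 08:00–15:39 = 7 h 39 min; less 45 min break → 6 h 54 min
Fri: 08:08–14:08 = 6 h 0 min; less 45 min break → 5 h 15 min
Sat: 08:56–15:41 = 6 h 45 min; less 45 min break → 6 h 0 min
Total worked: 35 h 28 min = 35.47 h.
Threshold 37.5 h → overtime 0 h 0 min, regular 35 h 28 min.

Regular 35.47 hours, overtime 0.00 hours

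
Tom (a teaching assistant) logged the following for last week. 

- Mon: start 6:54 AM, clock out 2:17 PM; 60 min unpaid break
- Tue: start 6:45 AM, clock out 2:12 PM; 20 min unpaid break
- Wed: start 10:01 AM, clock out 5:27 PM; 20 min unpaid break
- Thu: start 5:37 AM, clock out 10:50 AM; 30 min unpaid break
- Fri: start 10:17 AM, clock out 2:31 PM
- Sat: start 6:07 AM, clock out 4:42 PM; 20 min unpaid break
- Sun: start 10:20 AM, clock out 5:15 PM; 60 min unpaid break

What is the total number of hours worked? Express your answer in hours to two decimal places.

45.72 hours

Mon: 6:54 AM–2:17 PM = 7 h 23 min; less 60 min break → 6 h 23 min
Tue: 6:45 AM–2:12 PM = 7 h 27 min; less 20 min break → 7 h 7 min
Wed: 10:01 AM–5:27 PM = 7 h 26 min; less 20 min break → 7 h 6 min
Thu: 5:37 AM–10:50 AM = 5 h 13 min; less 30 min break → 4 h 43 min
Fri: 10:17 AM–2:31 PM = 4 h 14 min
Sat: 6:07 AM–4:42 PM = 10 h 35 min; less 20 min break → 10 h 15 min
Sun: 10:20 AM–5:15 PM = 6 h 55 min; less 60 min break → 5 h 55 min
Total: 6 h 23 min + 7 h 7 min + 7 h 6 min + 4 h 43 min + 4 h 14 min + 10 h 15 min + 5 h 55 min = 45 h 43 min.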